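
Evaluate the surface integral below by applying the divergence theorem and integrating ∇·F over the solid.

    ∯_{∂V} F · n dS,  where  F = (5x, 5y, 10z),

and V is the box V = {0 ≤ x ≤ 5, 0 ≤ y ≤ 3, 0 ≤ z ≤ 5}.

By the divergence theorem,

    ∯_{∂V} F · n dS = ∭_V (∇ · F) dV.

Compute the divergence:
    ∇ · F = ∂F_x/∂x + ∂F_y/∂y + ∂F_z/∂z = 5 + 5 + 10 = 20.

V is a rectangular box, so dV = dx dy dz with 0 ≤ x ≤ 5, 0 ≤ y ≤ 3, 0 ≤ z ≤ 5.

Integrate (20) over V as an iterated integral:

    ∭_V (∇·F) dV = ∫_0^{5} ∫_0^{3} ∫_0^{5} (20) dz dy dx.

Inner (z from 0 to 5): 100.
Middle (y from 0 to 3): 300.
Outer (x from 0 to 5): 1500.

Therefore ∯_{∂V} F · n dS = 1500.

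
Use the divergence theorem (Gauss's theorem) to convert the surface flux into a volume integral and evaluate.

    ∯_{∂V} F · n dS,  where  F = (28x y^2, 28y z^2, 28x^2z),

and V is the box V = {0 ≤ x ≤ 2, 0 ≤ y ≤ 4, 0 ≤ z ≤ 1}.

By the divergence theorem,

    ∯_{∂V} F · n dS = ∭_V (∇ · F) dV.

Compute the divergence:
    ∇ · F = ∂F_x/∂x + ∂F_y/∂y + ∂F_z/∂z = 28y^2 + 28z^2 + 28x^2 = 28x^2 + 28y^2 + 28z^2.

V is a rectangular box, so dV = dx dy dz with 0 ≤ x ≤ 2, 0 ≤ y ≤ 4, 0 ≤ z ≤ 1.

Integrate (28x^2 + 28y^2 + 28z^2) over V as an iterated integral:

    ∭_V (∇·F) dV = ∫_0^{2} ∫_0^{4} ∫_0^{1} (28x^2 + 28y^2 + 28z^2) dz dy dx.

Inner (z from 0 to 1): 28x^2 + 28y^2 + 28/3.
Middle (y from 0 to 4): 112x^2 + 1904/3.
Outer (x from 0 to 2): 1568.

Therefore ∯_{∂V} F · n dS = 1568.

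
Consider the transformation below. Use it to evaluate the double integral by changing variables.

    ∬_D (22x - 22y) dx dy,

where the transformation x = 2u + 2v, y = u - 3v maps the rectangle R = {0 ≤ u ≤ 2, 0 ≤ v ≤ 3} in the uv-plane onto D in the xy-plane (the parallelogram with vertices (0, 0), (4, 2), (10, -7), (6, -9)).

Compute the Jacobian determinant of (x, y) with respect to (u, v):

    ∂(x,y)/∂(u,v) = | 2  2 | = (2)(-3) - (2)(1) = -8.
                   | 1  -3 |

Its absolute value is |J| = 8 (the area scaling factor).

Substituting x = 2u + 2v, y = u - 3v into the integrand,

    22x - 22y → 22u + 110v,

so the integral becomes

    ∬_R (22u + 110v) · |J| du dv = ∫_0^2 ∫_0^3 (176u + 880v) dv du.

Inner (v): 528u + 3960.
Outer (u): 8976.

Therefore ∬_D (22x - 22y) dx dy = 8976.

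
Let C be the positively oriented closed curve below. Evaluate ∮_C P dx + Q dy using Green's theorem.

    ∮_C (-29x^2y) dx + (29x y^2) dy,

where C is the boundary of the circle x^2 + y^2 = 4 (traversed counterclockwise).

Green's theorem converts the closed line integral into a double integral over the enclosed region D:

    ∮_C P dx + Q dy = ∬_D (∂Q/∂x - ∂P/∂y) dA.

Here P = -29x^2y, Q = 29x y^2, so

    ∂Q/∂x = 29y^2,    ∂P/∂y = -29x^2,
    ∂Q/∂x - ∂P/∂y = 29x^2 + 29y^2.

D is the region x^2 + y^2 ≤ 4. Evaluating the double integral:

In polar coordinates (x = r cos θ, y = r sin θ, dA = r dr dθ) the integrand becomes 29r^2, so

    ∬_D (29x^2 + 29y^2) dA = ∫_0^{2π} ∫_0^{2} (29r^2) · r dr dθ.

Inner (r from 0 to 2): 116.
Outer (θ from 0 to 2π): 232π.

Therefore ∮_C P dx + Q dy = 232π.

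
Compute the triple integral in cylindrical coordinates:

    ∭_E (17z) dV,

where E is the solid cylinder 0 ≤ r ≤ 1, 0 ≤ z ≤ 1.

In cylindrical coordinates, x = r cos(θ), y = r sin(θ), z = z, and dV = r dr dθ dz.

The integrand becomes 17z, so

    ∭_E (17z) dV = ∫_{0}^{2π} ∫_{0}^{1} ∫_{0}^{1} (17z) · r dz dr dθ.

Inner (z): 17r/2.
Middle (r from 0 to 1): 17/4.
Outer (θ): 17π/2.

Therefore the triple integral equals 17π/2.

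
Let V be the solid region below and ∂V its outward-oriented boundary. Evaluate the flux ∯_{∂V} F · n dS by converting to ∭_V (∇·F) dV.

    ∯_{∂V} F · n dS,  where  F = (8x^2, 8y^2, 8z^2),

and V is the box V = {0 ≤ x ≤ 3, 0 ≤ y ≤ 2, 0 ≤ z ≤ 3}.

By the divergence theorem,

    ∯_{∂V} F · n dS = ∭_V (∇ · F) dV.

Compute the divergence:
    ∇ · F = ∂F_x/∂x + ∂F_y/∂y + ∂F_z/∂z = 16x + 16y + 16z.

V is a rectangular box, so dV = dx dy dz with 0 ≤ x ≤ 3, 0 ≤ y ≤ 2, 0 ≤ z ≤ 3.

Integrate (16x + 16y + 16z) over V as an iterated integral:

    ∭_V (∇·F) dV = ∫_0^{3} ∫_0^{2} ∫_0^{3} (16x + 16y + 16z) dz dy dx.

Inner (z from 0 to 3): 48x + 48y + 72.
Middle (y from 0 to 2): 96x + 240.
Outer (x from 0 to 3): 1152.

Therefore ∯_{∂V} F · n dS = 1152.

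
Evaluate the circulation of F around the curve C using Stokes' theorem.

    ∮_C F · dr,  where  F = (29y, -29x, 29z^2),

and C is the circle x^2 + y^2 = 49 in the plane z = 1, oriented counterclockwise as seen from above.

Let S be the flat disk x^2 + y^2 ≤ 49 in the plane z = 1, with upward unit normal n̂ = ẑ. By Stokes' theorem,

    ∮_C F · dr = ∬_S (∇ × F) · n̂ dS = ∬_D (curl F)_z dA,

where D is the disk x^2 + y^2 ≤ 49.

Compute the curl of F = (29y, -29x, 29z^2):
    (∇ × F)_x = ∂F_z/∂y - ∂F_y/∂z = 0,
    (∇ × F)_y = ∂F_x/∂z - ∂F_z/∂x = 0,
    (∇ × F)_z = ∂F_y/∂x - ∂F_x/∂y = -58.

On z = 1, (curl F)_z = -58.

Convert to polar (x = r cos θ, y = r sin θ, dA = r dr dθ); the integrand becomes -58, so

    ∬_D (curl F)_z dA = ∫_0^{2π} ∫_0^{7} (-58) · r dr dθ.

Inner (r from 0 to 7): -1421.
Outer (θ from 0 to 2π): -2842π.

Therefore ∮_C F · dr = -2842π.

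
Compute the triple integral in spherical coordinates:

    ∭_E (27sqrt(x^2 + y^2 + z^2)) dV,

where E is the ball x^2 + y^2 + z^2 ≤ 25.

In spherical coordinates, x = ρ sin(φ) cos(θ), y = ρ sin(φ) sin(θ), z = ρ cos(φ), and dV = ρ^2 sin(φ) dρ dφ dθ.

The integrand becomes 27ρ, so

    ∭_E (27sqrt(x^2 + y^2 + z^2)) dV = ∫_{0}^{2π} ∫_{0}^{π} ∫_{0}^{5} (27ρ) · ρ^2 sin(φ) dρ dφ dθ.

Inner (ρ): 16875sin(φ)/4.
Middle (φ): 16875/2.
Outer (θ): 16875π.

Therefore the triple integral equals 16875π.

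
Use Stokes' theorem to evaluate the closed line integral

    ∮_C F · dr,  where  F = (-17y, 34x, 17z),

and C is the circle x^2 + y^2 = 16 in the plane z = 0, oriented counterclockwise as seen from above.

Let S be the flat disk x^2 + y^2 ≤ 16 in the plane z = 0, with upward unit normal n̂ = ẑ. By Stokes' theorem,

    ∮_C F · dr = ∬_S (∇ × F) · n̂ dS = ∬_D (curl F)_z dA,

where D is the disk x^2 + y^2 ≤ 16.

Compute the curl of F = (-17y, 34x, 17z):
    (∇ × F)_x = ∂F_z/∂y - ∂F_y/∂z = 0,
    (∇ × F)_y = ∂F_x/∂z - ∂F_z/∂x = 0,
    (∇ × F)_z = ∂F_y/∂x - ∂F_x/∂y = 51.

On z = 0, (curl F)_z = 51.

Convert to polar (x = r cos θ, y = r sin θ, dA = r dr dθ); the integrand becomes 51, so

    ∬_D (curl F)_z dA = ∫_0^{2π} ∫_0^{4} (51) · r dr dθ.

Inner (r from 0 to 4): 408.
Outer (θ from 0 to 2π): 816π.

Therefore ∮_C F · dr = 816π.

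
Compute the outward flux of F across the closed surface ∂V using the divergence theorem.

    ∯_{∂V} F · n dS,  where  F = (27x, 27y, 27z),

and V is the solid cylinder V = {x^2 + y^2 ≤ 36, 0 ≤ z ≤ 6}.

By the divergence theorem,

    ∯_{∂V} F · n dS = ∭_V (∇ · F) dV.

Compute the divergence:
    ∇ · F = ∂F_x/∂x + ∂F_y/∂y + ∂F_z/∂z = 27 + 27 + 27 = 81.

In cylindrical coordinates, x = r cos(θ), y = r sin(θ), z = z, dV = r dr dθ dz, with 0 ≤ r ≤ 6, 0 ≤ θ ≤ 2π, 0 ≤ z ≤ 6.

The integrand, after substitution and multiplying by the volume element, becomes (81) · r, so

    ∭_V (∇·F) dV = ∫_0^{2π} ∫_0^{6} ∫_0^{6} (81) · r dz dr dθ.

Inner (z from 0 to 6): 486r.
Middle (r from 0 to 6): 8748.
Outer (θ from 0 to 2π): 17496π.

Therefore ∯_{∂V} F · n dS = 17496π.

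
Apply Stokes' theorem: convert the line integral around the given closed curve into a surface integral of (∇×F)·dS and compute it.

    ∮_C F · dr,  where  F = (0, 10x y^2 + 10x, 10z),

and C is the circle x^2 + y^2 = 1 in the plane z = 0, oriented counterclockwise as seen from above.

Let S be the flat disk x^2 + y^2 ≤ 1 in the plane z = 0, with upward unit normal n̂ = ẑ. By Stokes' theorem,

    ∮_C F · dr = ∬_S (∇ × F) · n̂ dS = ∬_D (curl F)_z dA,

where D is the disk x^2 + y^2 ≤ 1.

Compute the curl of F = (0, 10x y^2 + 10x, 10z):
    (∇ × F)_x = ∂F_z/∂y - ∂F_y/∂z = 0,
    (∇ × F)_y = ∂F_x/∂z - ∂F_z/∂x = 0,
    (∇ × F)_z = ∂F_y/∂x - ∂F_x/∂y = 10y^2 + 10.

On z = 0, (curl F)_z = 10y^2 + 10.

Convert to polar (x = r cos θ, y = r sin θ, dA = r dr dθ); the integrand becomes 10r^2sin(θ)^2 + 10, so

    ∬_D (curl F)_z dA = ∫_0^{2π} ∫_0^{1} (10r^2sin(θ)^2 + 10) · r dr dθ.

Inner (r from 0 to 1): 5sin(θ)^2/2 + 5.
Outer (θ from 0 to 2π): 25π/2.

Therefore ∮_C F · dr = 25π/2.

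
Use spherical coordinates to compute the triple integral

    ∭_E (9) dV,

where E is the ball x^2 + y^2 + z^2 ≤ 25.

In spherical coordinates, x = ρ sin(φ) cos(θ), y = ρ sin(φ) sin(θ), z = ρ cos(φ), and dV = ρ^2 sin(φ) dρ dφ dθ.

The integrand becomes 9, so

    ∭_E (9) dV = ∫_{0}^{2π} ∫_{0}^{π} ∫_{0}^{5} (9) · ρ^2 sin(φ) dρ dφ dθ.

Inner (ρ): 375sin(φ).
Middle (φ): 750.
Outer (θ): 1500π.

Therefore the triple integral equals 1500π.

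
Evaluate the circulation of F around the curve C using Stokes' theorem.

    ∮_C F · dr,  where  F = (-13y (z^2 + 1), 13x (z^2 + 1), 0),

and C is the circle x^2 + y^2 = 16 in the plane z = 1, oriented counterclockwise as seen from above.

Let S be the flat disk x^2 + y^2 ≤ 16 in the plane z = 1, with upward unit normal n̂ = ẑ. By Stokes' theorem,

    ∮_C F · dr = ∬_S (∇ × F) · n̂ dS = ∬_D (curl F)_z dA,

where D is the disk x^2 + y^2 ≤ 16.

Compute the curl of F = (-13y (z^2 + 1), 13x (z^2 + 1), 0):
    (∇ × F)_x = ∂F_z/∂y - ∂F_y/∂z = -26x z,
    (∇ × F)_y = ∂F_x/∂z - ∂F_z/∂x = -26y z,
    (∇ × F)_z = ∂F_y/∂x - ∂F_x/∂y = 26z^2 + 26.

On z = 1, (curl F)_z = 52.

Convert to polar (x = r cos θ, y = r sin θ, dA = r dr dθ); the integrand becomes 52, so

    ∬_D (curl F)_z dA = ∫_0^{2π} ∫_0^{4} (52) · r dr dθ.

Inner (r from 0 to 4): 416.
Outer (θ from 0 to 2π): 832π.

Therefore ∮_C F · dr = 832π.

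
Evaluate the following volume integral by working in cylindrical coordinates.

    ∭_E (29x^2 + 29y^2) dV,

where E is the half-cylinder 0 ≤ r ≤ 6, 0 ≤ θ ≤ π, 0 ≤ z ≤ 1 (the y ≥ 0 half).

In cylindrical coordinates, x = r cos(θ), y = r sin(θ), z = z, and dV = r dr dθ dz.

The integrand becomes 29r^2, so

    ∭_E (29x^2 + 29y^2) dV = ∫_{0}^{π} ∫_{0}^{6} ∫_{0}^{1} (29r^2) · r dz dr dθ.

Inner (z): 29r^3.
Middle (r from 0 to 6): 9396.
Outer (θ): 9396π.

Therefore the triple integral equals 9396π.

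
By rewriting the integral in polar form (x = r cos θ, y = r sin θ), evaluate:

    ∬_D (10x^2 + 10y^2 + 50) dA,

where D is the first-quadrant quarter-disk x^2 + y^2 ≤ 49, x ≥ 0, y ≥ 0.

The region D is 0 ≤ r ≤ 7, 0 ≤ θ ≤ π/2 in polar coordinates, where x = r cos(θ), y = r sin(θ), and dA = r dr dθ.

Under the substitution, the integrand becomes 10r^2 + 50, so

    ∬_D (10x^2 + 10y^2 + 50) dA = ∫_{0}^{π/2} ∫_{0}^{7} (10r^2 + 50) · r dr dθ.

Inner integral (in r): ∫_{0}^{7} (10r^2 + 50) · r dr = 14455/2.

Outer integral (in θ): ∫_{0}^{π/2} (14455/2) dθ = 14455π/4.

Therefore ∬_D (10x^2 + 10y^2 + 50) dA = 14455π/4.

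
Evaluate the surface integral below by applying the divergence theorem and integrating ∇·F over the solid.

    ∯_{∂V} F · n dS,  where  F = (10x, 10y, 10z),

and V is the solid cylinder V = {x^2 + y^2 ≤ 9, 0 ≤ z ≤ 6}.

By the divergence theorem,

    ∯_{∂V} F · n dS = ∭_V (∇ · F) dV.

Compute the divergence:
    ∇ · F = ∂F_x/∂x + ∂F_y/∂y + ∂F_z/∂z = 10 + 10 + 10 = 30.

In cylindrical coordinates, x = r cos(θ), y = r sin(θ), z = z, dV = r dr dθ dz, with 0 ≤ r ≤ 3, 0 ≤ θ ≤ 2π, 0 ≤ z ≤ 6.

The integrand, after substitution and multiplying by the volume element, becomes (30) · r, so

    ∭_V (∇·F) dV = ∫_0^{2π} ∫_0^{3} ∫_0^{6} (30) · r dz dr dθ.

Inner (z from 0 to 6): 180r.
Middle (r from 0 to 3): 810.
Outer (θ from 0 to 2π): 1620π.

Therefore ∯_{∂V} F · n dS = 1620π.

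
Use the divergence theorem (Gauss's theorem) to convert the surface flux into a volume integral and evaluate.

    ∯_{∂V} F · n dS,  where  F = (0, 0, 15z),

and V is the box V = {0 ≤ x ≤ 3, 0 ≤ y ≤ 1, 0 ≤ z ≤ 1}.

By the divergence theorem,

    ∯_{∂V} F · n dS = ∭_V (∇ · F) dV.

Compute the divergence:
    ∇ · F = ∂F_x/∂x + ∂F_y/∂y + ∂F_z/∂z = 0 + 0 + 15 = 15.

V is a rectangular box, so dV = dx dy dz with 0 ≤ x ≤ 3, 0 ≤ y ≤ 1, 0 ≤ z ≤ 1.

Integrate (15) over V as an iterated integral:

    ∭_V (∇·F) dV = ∫_0^{3} ∫_0^{1} ∫_0^{1} (15) dz dy dx.

Inner (z from 0 to 1): 15.
Middle (y from 0 to 1): 15.
Outer (x from 0 to 3): 45.

Therefore ∯_{∂V} F · n dS = 45.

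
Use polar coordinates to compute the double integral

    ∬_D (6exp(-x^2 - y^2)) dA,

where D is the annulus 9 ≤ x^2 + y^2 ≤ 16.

The region D is 3 ≤ r ≤ 4, 0 ≤ θ ≤ 2π in polar coordinates, where x = r cos(θ), y = r sin(θ), and dA = r dr dθ.

Under the substitution, the integrand becomes 6exp(-r^2), so

    ∬_D (6exp(-x^2 - y^2)) dA = ∫_{0}^{2π} ∫_{3}^{4} (6exp(-r^2)) · r dr dθ.

Inner integral (in r): ∫_{3}^{4} (6exp(-r^2)) · r dr = -(3 - 3exp(7))exp(-16).

Outer integral (in θ): ∫_{0}^{2π} (-(3 - 3exp(7))exp(-16)) dθ = -6π (1 - exp(7))exp(-16).

Therefore ∬_D (6exp(-x^2 - y^2)) dA = -6π (1 - exp(7))exp(-16).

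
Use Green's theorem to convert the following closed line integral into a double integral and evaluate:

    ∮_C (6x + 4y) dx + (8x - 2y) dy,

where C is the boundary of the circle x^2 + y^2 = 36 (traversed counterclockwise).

Green's theorem converts the closed line integral into a double integral over the enclosed region D:

    ∮_C P dx + Q dy = ∬_D (∂Q/∂x - ∂P/∂y) dA.

Here P = 6x + 4y, Q = 8x - 2y, so

    ∂Q/∂x = 8,    ∂P/∂y = 4,
    ∂Q/∂x - ∂P/∂y = 4.

D is the region x^2 + y^2 ≤ 36. Evaluating the double integral:

In polar coordinates (x = r cos θ, y = r sin θ, dA = r dr dθ) the integrand becomes 4, so

    ∬_D (4) dA = ∫_0^{2π} ∫_0^{6} (4) · r dr dθ.

Inner (r from 0 to 6): 72.
Outer (θ from 0 to 2π): 144π.

Therefore ∮_C P dx + Q dy = 144π.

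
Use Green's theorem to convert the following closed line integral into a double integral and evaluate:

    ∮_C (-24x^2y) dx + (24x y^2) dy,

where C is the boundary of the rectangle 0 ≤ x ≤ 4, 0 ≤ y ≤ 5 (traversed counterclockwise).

Green's theorem converts the closed line integral into a double integral over the enclosed region D:

    ∮_C P dx + Q dy = ∬_D (∂Q/∂x - ∂P/∂y) dA.

Here P = -24x^2y, Q = 24x y^2, so

    ∂Q/∂x = 24y^2,    ∂P/∂y = -24x^2,
    ∂Q/∂x - ∂P/∂y = 24x^2 + 24y^2.

D is the region 0 ≤ x ≤ 4, 0 ≤ y ≤ 5. Evaluating the double integral:

    ∬_D (24x^2 + 24y^2) dA = ∫_0^{4} ∫_0^{5} (24x^2 + 24y^2) dy dx.

Inner (y from 0 to 5): 120x^2 + 1000.
Outer (x from 0 to 4): 6560.

Therefore ∮_C P dx + Q dy = 6560.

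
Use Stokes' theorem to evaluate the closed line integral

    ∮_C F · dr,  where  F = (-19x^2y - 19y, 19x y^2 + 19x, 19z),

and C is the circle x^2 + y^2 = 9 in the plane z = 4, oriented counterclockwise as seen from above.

Let S be the flat disk x^2 + y^2 ≤ 9 in the plane z = 4, with upward unit normal n̂ = ẑ. By Stokes' theorem,

    ∮_C F · dr = ∬_S (∇ × F) · n̂ dS = ∬_D (curl F)_z dA,

where D is the disk x^2 + y^2 ≤ 9.

Compute the curl of F = (-19x^2y - 19y, 19x y^2 + 19x, 19z):
    (∇ × F)_x = ∂F_z/∂y - ∂F_y/∂z = 0,
    (∇ × F)_y = ∂F_x/∂z - ∂F_z/∂x = 0,
    (∇ × F)_z = ∂F_y/∂x - ∂F_x/∂y = 19x^2 + 19y^2 + 38.

On z = 4, (curl F)_z = 19x^2 + 19y^2 + 38.

Convert to polar (x = r cos θ, y = r sin θ, dA = r dr dθ); the integrand becomes 19r^2 + 38, so

    ∬_D (curl F)_z dA = ∫_0^{2π} ∫_0^{3} (19r^2 + 38) · r dr dθ.

Inner (r from 0 to 3): 2223/4.
Outer (θ from 0 to 2π): 2223π/2.

Therefore ∮_C F · dr = 2223π/2.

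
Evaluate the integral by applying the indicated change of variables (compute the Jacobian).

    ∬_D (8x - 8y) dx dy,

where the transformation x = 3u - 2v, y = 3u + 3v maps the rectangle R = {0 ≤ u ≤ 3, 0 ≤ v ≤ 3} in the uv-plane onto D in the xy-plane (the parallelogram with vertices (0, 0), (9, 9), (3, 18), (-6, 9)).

Compute the Jacobian determinant of (x, y) with respect to (u, v):

    ∂(x,y)/∂(u,v) = | 3  -2 | = (3)(3) - (-2)(3) = 15.
                   | 3  3 |

Its absolute value is |J| = 15 (the area scaling factor).

Substituting x = 3u - 2v, y = 3u + 3v into the integrand,

    8x - 8y → -40v,

so the integral becomes

    ∬_R (-40v) · |J| du dv = ∫_0^3 ∫_0^3 (-600v) dv du.

Inner (v): -2700.
Outer (u): -8100.

Therefore ∬_D (8x - 8y) dx dy = -8100.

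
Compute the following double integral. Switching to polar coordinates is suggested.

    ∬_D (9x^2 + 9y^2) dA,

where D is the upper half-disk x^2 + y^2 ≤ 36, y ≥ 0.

The region D is 0 ≤ r ≤ 6, 0 ≤ θ ≤ π in polar coordinates, where x = r cos(θ), y = r sin(θ), and dA = r dr dθ.

Under the substitution, the integrand becomes 9r^2, so

    ∬_D (9x^2 + 9y^2) dA = ∫_{0}^{π} ∫_{0}^{6} (9r^2) · r dr dθ.

Inner integral (in r): ∫_{0}^{6} (9r^2) · r dr = 2916.

Outer integral (in θ): ∫_{0}^{π} (2916) dθ = 2916π.

Therefore ∬_D (9x^2 + 9y^2) dA = 2916π.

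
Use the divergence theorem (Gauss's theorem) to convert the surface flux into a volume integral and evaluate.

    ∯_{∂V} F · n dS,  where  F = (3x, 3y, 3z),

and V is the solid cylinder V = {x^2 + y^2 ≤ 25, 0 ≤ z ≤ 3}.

By the divergence theorem,

    ∯_{∂V} F · n dS = ∭_V (∇ · F) dV.

Compute the divergence:
    ∇ · F = ∂F_x/∂x + ∂F_y/∂y + ∂F_z/∂z = 3 + 3 + 3 = 9.

In cylindrical coordinates, x = r cos(θ), y = r sin(θ), z = z, dV = r dr dθ dz, with 0 ≤ r ≤ 5, 0 ≤ θ ≤ 2π, 0 ≤ z ≤ 3.

The integrand, after substitution and multiplying by the volume element, becomes (9) · r, so

    ∭_V (∇·F) dV = ∫_0^{2π} ∫_0^{5} ∫_0^{3} (9) · r dz dr dθ.

Inner (z from 0 to 3): 27r.
Middle (r from 0 to 5): 675/2.
Outer (θ from 0 to 2π): 675π.

Therefore ∯_{∂V} F · n dS = 675π.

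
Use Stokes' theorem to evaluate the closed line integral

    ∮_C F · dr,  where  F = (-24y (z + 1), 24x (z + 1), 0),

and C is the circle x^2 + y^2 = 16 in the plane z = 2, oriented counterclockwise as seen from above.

Let S be the flat disk x^2 + y^2 ≤ 16 in the plane z = 2, with upward unit normal n̂ = ẑ. By Stokes' theorem,

    ∮_C F · dr = ∬_S (∇ × F) · n̂ dS = ∬_D (curl F)_z dA,

where D is the disk x^2 + y^2 ≤ 16.

Compute the curl of F = (-24y (z + 1), 24x (z + 1), 0):
    (∇ × F)_x = ∂F_z/∂y - ∂F_y/∂z = -24x,
    (∇ × F)_y = ∂F_x/∂z - ∂F_z/∂x = -24y,
    (∇ × F)_z = ∂F_y/∂x - ∂F_x/∂y = 48z + 48.

On z = 2, (curl F)_z = 144.

Convert to polar (x = r cos θ, y = r sin θ, dA = r dr dθ); the integrand becomes 144, so

    ∬_D (curl F)_z dA = ∫_0^{2π} ∫_0^{4} (144) · r dr dθ.

Inner (r from 0 to 4): 1152.
Outer (θ from 0 to 2π): 2304π.

Therefore ∮_C F · dr = 2304π.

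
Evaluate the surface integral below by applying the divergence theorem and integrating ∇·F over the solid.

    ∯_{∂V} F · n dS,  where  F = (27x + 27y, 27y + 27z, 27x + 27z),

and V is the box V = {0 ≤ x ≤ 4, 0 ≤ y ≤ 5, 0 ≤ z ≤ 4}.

By the divergence theorem,

    ∯_{∂V} F · n dS = ∭_V (∇ · F) dV.

Compute the divergence:
    ∇ · F = ∂F_x/∂x + ∂F_y/∂y + ∂F_z/∂z = 27 + 27 + 27 = 81.

V is a rectangular box, so dV = dx dy dz with 0 ≤ x ≤ 4, 0 ≤ y ≤ 5, 0 ≤ z ≤ 4.

Integrate (81) over V as an iterated integral:

    ∭_V (∇·F) dV = ∫_0^{4} ∫_0^{5} ∫_0^{4} (81) dz dy dx.

Inner (z from 0 to 4): 324.
Middle (y from 0 to 5): 1620.
Outer (x from 0 to 4): 6480.

Therefore ∯_{∂V} F · n dS = 6480.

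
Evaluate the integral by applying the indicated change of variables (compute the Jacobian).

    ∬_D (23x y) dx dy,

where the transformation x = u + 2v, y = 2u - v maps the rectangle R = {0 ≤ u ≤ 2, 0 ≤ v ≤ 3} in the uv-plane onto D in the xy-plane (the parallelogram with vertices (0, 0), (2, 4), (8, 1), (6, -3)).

Compute the Jacobian determinant of (x, y) with respect to (u, v):

    ∂(x,y)/∂(u,v) = | 1  2 | = (1)(-1) - (2)(2) = -5.
                   | 2  -1 |

Its absolute value is |J| = 5 (the area scaling factor).

Substituting x = u + 2v, y = 2u - v into the integrand,

    23x y → 46u^2 + 69u v - 46v^2,

so the integral becomes

    ∬_R (46u^2 + 69u v - 46v^2) · |J| du dv = ∫_0^2 ∫_0^3 (230u^2 + 345u v - 230v^2) dv du.

Inner (v): 690u^2 + 3105u/2 - 2070.
Outer (u): 805.

Therefore ∬_D (23x y) dx dy = 805.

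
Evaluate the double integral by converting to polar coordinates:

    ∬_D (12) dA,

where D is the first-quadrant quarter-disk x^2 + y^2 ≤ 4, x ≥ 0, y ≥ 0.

The region D is 0 ≤ r ≤ 2, 0 ≤ θ ≤ π/2 in polar coordinates, where x = r cos(θ), y = r sin(θ), and dA = r dr dθ.

Under the substitution, the integrand becomes 12, so

    ∬_D (12) dA = ∫_{0}^{π/2} ∫_{0}^{2} (12) · r dr dθ.

Inner integral (in r): ∫_{0}^{2} (12) · r dr = 24.

Outer integral (in θ): ∫_{0}^{π/2} (24) dθ = 12π.

Therefore ∬_D (12) dA = 12π.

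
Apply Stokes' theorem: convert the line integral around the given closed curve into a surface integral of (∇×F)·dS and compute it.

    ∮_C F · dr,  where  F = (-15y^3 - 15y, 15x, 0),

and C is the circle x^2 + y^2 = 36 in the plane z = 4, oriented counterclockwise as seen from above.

Let S be the flat disk x^2 + y^2 ≤ 36 in the plane z = 4, with upward unit normal n̂ = ẑ. By Stokes' theorem,

    ∮_C F · dr = ∬_S (∇ × F) · n̂ dS = ∬_D (curl F)_z dA,

where D is the disk x^2 + y^2 ≤ 36.

Compute the curl of F = (-15y^3 - 15y, 15x, 0):
    (∇ × F)_x = ∂F_z/∂y - ∂F_y/∂z = 0,
    (∇ × F)_y = ∂F_x/∂z - ∂F_z/∂x = 0,
    (∇ × F)_z = ∂F_y/∂x - ∂F_x/∂y = 45y^2 + 30.

On z = 4, (curl F)_z = 45y^2 + 30.

Convert to polar (x = r cos θ, y = r sin θ, dA = r dr dθ); the integrand becomes 45r^2sin(θ)^2 + 30, so

    ∬_D (curl F)_z dA = ∫_0^{2π} ∫_0^{6} (45r^2sin(θ)^2 + 30) · r dr dθ.

Inner (r from 0 to 6): 14580sin(θ)^2 + 540.
Outer (θ from 0 to 2π): 15660π.

Therefore ∮_C F · dr = 15660π.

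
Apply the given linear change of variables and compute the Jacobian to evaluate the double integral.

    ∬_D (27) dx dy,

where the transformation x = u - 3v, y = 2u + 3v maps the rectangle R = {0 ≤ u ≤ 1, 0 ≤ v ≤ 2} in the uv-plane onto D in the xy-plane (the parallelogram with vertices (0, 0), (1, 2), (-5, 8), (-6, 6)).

Compute the Jacobian determinant of (x, y) with respect to (u, v):

    ∂(x,y)/∂(u,v) = | 1  -3 | = (1)(3) - (-3)(2) = 9.
                   | 2  3 |

Its absolute value is |J| = 9 (the area scaling factor).

Substituting x = u - 3v, y = 2u + 3v into the integrand,

    27 → 27,

so the integral becomes

    ∬_R (27) · |J| du dv = ∫_0^1 ∫_0^2 (243) dv du.

Inner (v): 486.
Outer (u): 486.

Therefore ∬_D (27) dx dy = 486.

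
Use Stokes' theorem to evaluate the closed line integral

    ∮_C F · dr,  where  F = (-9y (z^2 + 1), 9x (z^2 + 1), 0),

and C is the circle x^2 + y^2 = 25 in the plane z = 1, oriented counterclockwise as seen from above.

Let S be the flat disk x^2 + y^2 ≤ 25 in the plane z = 1, with upward unit normal n̂ = ẑ. By Stokes' theorem,

    ∮_C F · dr = ∬_S (∇ × F) · n̂ dS = ∬_D (curl F)_z dA,

where D is the disk x^2 + y^2 ≤ 25.

Compute the curl of F = (-9y (z^2 + 1), 9x (z^2 + 1), 0):
    (∇ × F)_x = ∂F_z/∂y - ∂F_y/∂z = -18x z,
    (∇ × F)_y = ∂F_x/∂z - ∂F_z/∂x = -18y z,
    (∇ × F)_z = ∂F_y/∂x - ∂F_x/∂y = 18z^2 + 18.

On z = 1, (curl F)_z = 36.

Convert to polar (x = r cos θ, y = r sin θ, dA = r dr dθ); the integrand becomes 36, so

    ∬_D (curl F)_z dA = ∫_0^{2π} ∫_0^{5} (36) · r dr dθ.

Inner (r from 0 to 5): 450.
Outer (θ from 0 to 2π): 900π.

Therefore ∮_C F · dr = 900π.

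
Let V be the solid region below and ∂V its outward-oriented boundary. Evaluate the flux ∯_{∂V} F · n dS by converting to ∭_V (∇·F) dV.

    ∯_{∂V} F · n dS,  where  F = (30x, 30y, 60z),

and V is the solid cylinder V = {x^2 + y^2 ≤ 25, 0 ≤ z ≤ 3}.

By the divergence theorem,

    ∯_{∂V} F · n dS = ∭_V (∇ · F) dV.

Compute the divergence:
    ∇ · F = ∂F_x/∂x + ∂F_y/∂y + ∂F_z/∂z = 30 + 30 + 60 = 120.

In cylindrical coordinates, x = r cos(θ), y = r sin(θ), z = z, dV = r dr dθ dz, with 0 ≤ r ≤ 5, 0 ≤ θ ≤ 2π, 0 ≤ z ≤ 3.

The integrand, after substitution and multiplying by the volume element, becomes (120) · r, so

    ∭_V (∇·F) dV = ∫_0^{2π} ∫_0^{5} ∫_0^{3} (120) · r dz dr dθ.

Inner (z from 0 to 3): 360r.
Middle (r from 0 to 5): 4500.
Outer (θ from 0 to 2π): 9000π.

Therefore ∯_{∂V} F · n dS = 9000π.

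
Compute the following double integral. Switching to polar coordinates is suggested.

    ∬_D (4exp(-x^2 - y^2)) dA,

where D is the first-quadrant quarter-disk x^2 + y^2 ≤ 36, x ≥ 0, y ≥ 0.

The region D is 0 ≤ r ≤ 6, 0 ≤ θ ≤ π/2 in polar coordinates, where x = r cos(θ), y = r sin(θ), and dA = r dr dθ.

Under the substitution, the integrand becomes 4exp(-r^2), so

    ∬_D (4exp(-x^2 - y^2)) dA = ∫_{0}^{π/2} ∫_{0}^{6} (4exp(-r^2)) · r dr dθ.

Inner integral (in r): ∫_{0}^{6} (4exp(-r^2)) · r dr = 2 - 2exp(-36).

Outer integral (in θ): ∫_{0}^{π/2} (2 - 2exp(-36)) dθ = -π exp(-36) + π.

Therefore ∬_D (4exp(-x^2 - y^2)) dA = -π exp(-36) + π.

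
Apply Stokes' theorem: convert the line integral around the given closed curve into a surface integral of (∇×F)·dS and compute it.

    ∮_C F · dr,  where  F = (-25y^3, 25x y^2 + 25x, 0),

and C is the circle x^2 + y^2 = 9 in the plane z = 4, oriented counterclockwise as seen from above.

Let S be the flat disk x^2 + y^2 ≤ 9 in the plane z = 4, with upward unit normal n̂ = ẑ. By Stokes' theorem,

    ∮_C F · dr = ∬_S (∇ × F) · n̂ dS = ∬_D (curl F)_z dA,

where D is the disk x^2 + y^2 ≤ 9.

Compute the curl of F = (-25y^3, 25x y^2 + 25x, 0):
    (∇ × F)_x = ∂F_z/∂y - ∂F_y/∂z = 0,
    (∇ × F)_y = ∂F_x/∂z - ∂F_z/∂x = 0,
    (∇ × F)_z = ∂F_y/∂x - ∂F_x/∂y = 100y^2 + 25.

On z = 4, (curl F)_z = 100y^2 + 25.

Convert to polar (x = r cos θ, y = r sin θ, dA = r dr dθ); the integrand becomes 100r^2sin(θ)^2 + 25, so

    ∬_D (curl F)_z dA = ∫_0^{2π} ∫_0^{3} (100r^2sin(θ)^2 + 25) · r dr dθ.

Inner (r from 0 to 3): 2025sin(θ)^2 + 225/2.
Outer (θ from 0 to 2π): 2250π.

Therefore ∮_C F · dr = 2250π.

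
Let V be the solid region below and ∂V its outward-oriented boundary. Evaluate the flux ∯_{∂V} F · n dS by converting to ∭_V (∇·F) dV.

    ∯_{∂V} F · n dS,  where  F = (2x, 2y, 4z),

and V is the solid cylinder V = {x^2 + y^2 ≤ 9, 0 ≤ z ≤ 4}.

By the divergence theorem,

    ∯_{∂V} F · n dS = ∭_V (∇ · F) dV.

Compute the divergence:
    ∇ · F = ∂F_x/∂x + ∂F_y/∂y + ∂F_z/∂z = 2 + 2 + 4 = 8.

In cylindrical coordinates, x = r cos(θ), y = r sin(θ), z = z, dV = r dr dθ dz, with 0 ≤ r ≤ 3, 0 ≤ θ ≤ 2π, 0 ≤ z ≤ 4.

The integrand, after substitution and multiplying by the volume element, becomes (8) · r, so

    ∭_V (∇·F) dV = ∫_0^{2π} ∫_0^{3} ∫_0^{4} (8) · r dz dr dθ.

Inner (z from 0 to 4): 32r.
Middle (r from 0 to 3): 144.
Outer (θ from 0 to 2π): 288π.

Therefore ∯_{∂V} F · n dS = 288π.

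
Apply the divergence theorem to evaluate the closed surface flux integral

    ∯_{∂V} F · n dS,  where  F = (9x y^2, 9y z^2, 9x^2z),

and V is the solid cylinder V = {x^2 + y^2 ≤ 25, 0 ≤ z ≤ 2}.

By the divergence theorem,

    ∯_{∂V} F · n dS = ∭_V (∇ · F) dV.

Compute the divergence:
    ∇ · F = ∂F_x/∂x + ∂F_y/∂y + ∂F_z/∂z = 9y^2 + 9z^2 + 9x^2 = 9x^2 + 9y^2 + 9z^2.

In cylindrical coordinates, x = r cos(θ), y = r sin(θ), z = z, dV = r dr dθ dz, with 0 ≤ r ≤ 5, 0 ≤ θ ≤ 2π, 0 ≤ z ≤ 2.

The integrand, after substitution and multiplying by the volume element, becomes (9r^2 + 9z^2) · r, so

    ∭_V (∇·F) dV = ∫_0^{2π} ∫_0^{5} ∫_0^{2} (9r^2 + 9z^2) · r dz dr dθ.

Inner (z from 0 to 2): 18r^3 + 24r.
Middle (r from 0 to 5): 6225/2.
Outer (θ from 0 to 2π): 6225π.

Therefore ∯_{∂V} F · n dS = 6225π.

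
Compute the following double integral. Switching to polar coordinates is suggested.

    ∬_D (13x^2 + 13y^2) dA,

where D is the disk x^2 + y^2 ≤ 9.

The region D is 0 ≤ r ≤ 3, 0 ≤ θ ≤ 2π in polar coordinates, where x = r cos(θ), y = r sin(θ), and dA = r dr dθ.

Under the substitution, the integrand becomes 13r^2, so

    ∬_D (13x^2 + 13y^2) dA = ∫_{0}^{2π} ∫_{0}^{3} (13r^2) · r dr dθ.

Inner integral (in r): ∫_{0}^{3} (13r^2) · r dr = 1053/4.

Outer integral (in θ): ∫_{0}^{2π} (1053/4) dθ = 1053π/2.

Therefore ∬_D (13x^2 + 13y^2) dA = 1053π/2.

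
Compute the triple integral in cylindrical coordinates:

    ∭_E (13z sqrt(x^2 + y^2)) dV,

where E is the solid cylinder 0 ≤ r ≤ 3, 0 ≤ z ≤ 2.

In cylindrical coordinates, x = r cos(θ), y = r sin(θ), z = z, and dV = r dr dθ dz.

The integrand becomes 13r z, so

    ∭_E (13z sqrt(x^2 + y^2)) dV = ∫_{0}^{2π} ∫_{0}^{3} ∫_{0}^{2} (13r z) · r dz dr dθ.

Inner (z): 26r^2.
Middle (r from 0 to 3): 234.
Outer (θ): 468π.

Therefore the triple integral equals 468π.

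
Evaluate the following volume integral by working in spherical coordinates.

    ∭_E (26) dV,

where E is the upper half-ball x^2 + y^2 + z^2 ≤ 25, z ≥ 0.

In spherical coordinates, x = ρ sin(φ) cos(θ), y = ρ sin(φ) sin(θ), z = ρ cos(φ), and dV = ρ^2 sin(φ) dρ dφ dθ.

The integrand becomes 26, so

    ∭_E (26) dV = ∫_{0}^{2π} ∫_{0}^{π/2} ∫_{0}^{5} (26) · ρ^2 sin(φ) dρ dφ dθ.

Inner (ρ): 3250sin(φ)/3.
Middle (φ): 3250/3.
Outer (θ): 6500π/3.

Therefore the triple integral equals 6500π/3.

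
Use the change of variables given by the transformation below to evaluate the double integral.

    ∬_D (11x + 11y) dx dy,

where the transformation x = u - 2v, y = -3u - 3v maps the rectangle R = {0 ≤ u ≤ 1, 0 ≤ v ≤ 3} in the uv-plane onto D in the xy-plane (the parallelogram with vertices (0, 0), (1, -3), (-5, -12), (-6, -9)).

Compute the Jacobian determinant of (x, y) with respect to (u, v):

    ∂(x,y)/∂(u,v) = | 1  -2 | = (1)(-3) - (-2)(-3) = -9.
                   | -3  -3 |

Its absolute value is |J| = 9 (the area scaling factor).

Substituting x = u - 2v, y = -3u - 3v into the integrand,

    11x + 11y → -22u - 55v,

so the integral becomes

    ∬_R (-22u - 55v) · |J| du dv = ∫_0^1 ∫_0^3 (-198u - 495v) dv du.

Inner (v): -594u - 4455/2.
Outer (u): -5049/2.

Therefore ∬_D (11x + 11y) dx dy = -5049/2.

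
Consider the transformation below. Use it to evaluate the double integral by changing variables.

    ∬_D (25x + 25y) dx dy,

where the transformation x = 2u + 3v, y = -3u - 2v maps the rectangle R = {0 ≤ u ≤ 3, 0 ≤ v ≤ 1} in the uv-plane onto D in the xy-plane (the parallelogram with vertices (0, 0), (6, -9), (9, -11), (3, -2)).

Compute the Jacobian determinant of (x, y) with respect to (u, v):

    ∂(x,y)/∂(u,v) = | 2  3 | = (2)(-2) - (3)(-3) = 5.
                   | -3  -2 |

Its absolute value is |J| = 5 (the area scaling factor).

Substituting x = 2u + 3v, y = -3u - 2v into the integrand,

    25x + 25y → -25u + 25v,

so the integral becomes

    ∬_R (-25u + 25v) · |J| du dv = ∫_0^3 ∫_0^1 (-125u + 125v) dv du.

Inner (v): 125/2 - 125u.
Outer (u): -375.

Therefore ∬_D (25x + 25y) dx dy = -375.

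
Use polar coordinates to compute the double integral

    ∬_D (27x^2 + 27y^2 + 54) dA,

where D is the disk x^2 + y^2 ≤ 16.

The region D is 0 ≤ r ≤ 4, 0 ≤ θ ≤ 2π in polar coordinates, where x = r cos(θ), y = r sin(θ), and dA = r dr dθ.

Under the substitution, the integrand becomes 27r^2 + 54, so

    ∬_D (27x^2 + 27y^2 + 54) dA = ∫_{0}^{2π} ∫_{0}^{4} (27r^2 + 54) · r dr dθ.

Inner integral (in r): ∫_{0}^{4} (27r^2 + 54) · r dr = 2160.

Outer integral (in θ): ∫_{0}^{2π} (2160) dθ = 4320π.

Therefore ∬_D (27x^2 + 27y^2 + 54) dA = 4320π.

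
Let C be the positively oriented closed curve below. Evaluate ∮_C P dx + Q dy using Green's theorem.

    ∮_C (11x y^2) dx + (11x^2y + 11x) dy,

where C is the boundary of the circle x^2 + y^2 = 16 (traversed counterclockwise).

Green's theorem converts the closed line integral into a double integral over the enclosed region D:

    ∮_C P dx + Q dy = ∬_D (∂Q/∂x - ∂P/∂y) dA.

Here P = 11x y^2, Q = 11x^2y + 11x, so

    ∂Q/∂x = 22x y + 11,    ∂P/∂y = 22x y,
    ∂Q/∂x - ∂P/∂y = 11.

D is the region x^2 + y^2 ≤ 16. Evaluating the double integral:

In polar coordinates (x = r cos θ, y = r sin θ, dA = r dr dθ) the integrand becomes 11, so

    ∬_D (11) dA = ∫_0^{2π} ∫_0^{4} (11) · r dr dθ.

Inner (r from 0 to 4): 88.
Outer (θ from 0 to 2π): 176π.

Therefore ∮_C P dx + Q dy = 176π.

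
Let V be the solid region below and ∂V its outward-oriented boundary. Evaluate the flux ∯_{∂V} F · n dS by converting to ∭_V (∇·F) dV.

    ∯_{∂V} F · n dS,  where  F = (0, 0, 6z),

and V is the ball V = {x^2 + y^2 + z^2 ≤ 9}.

By the divergence theorem,

    ∯_{∂V} F · n dS = ∭_V (∇ · F) dV.

Compute the divergence:
    ∇ · F = ∂F_x/∂x + ∂F_y/∂y + ∂F_z/∂z = 0 + 0 + 6 = 6.

In spherical coordinates, x = ρ sin(φ) cos(θ), y = ρ sin(φ) sin(θ), z = ρ cos(φ), dV = ρ^2 sin(φ) dρ dφ dθ, with 0 ≤ ρ ≤ 3, 0 ≤ φ ≤ π, 0 ≤ θ ≤ 2π.

The integrand, after substitution and multiplying by the volume element, becomes (6) · ρ^2 sin(φ), so

    ∭_V (∇·F) dV = ∫_0^{2π} ∫_0^{π} ∫_0^{3} (6) · ρ^2 sin(φ) dρ dφ dθ.

Inner (ρ from 0 to 3): 54sin(φ).
Middle (φ from 0 to π): 108.
Outer (θ from 0 to 2π): 216π.

Therefore ∯_{∂V} F · n dS = 216π.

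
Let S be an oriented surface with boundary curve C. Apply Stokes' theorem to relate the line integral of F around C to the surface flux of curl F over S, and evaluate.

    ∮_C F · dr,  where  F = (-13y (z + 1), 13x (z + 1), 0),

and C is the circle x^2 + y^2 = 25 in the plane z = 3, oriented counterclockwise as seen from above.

Let S be the flat disk x^2 + y^2 ≤ 25 in the plane z = 3, with upward unit normal n̂ = ẑ. By Stokes' theorem,

    ∮_C F · dr = ∬_S (∇ × F) · n̂ dS = ∬_D (curl F)_z dA,

where D is the disk x^2 + y^2 ≤ 25.

Compute the curl of F = (-13y (z + 1), 13x (z + 1), 0):
    (∇ × F)_x = ∂F_z/∂y - ∂F_y/∂z = -13x,
    (∇ × F)_y = ∂F_x/∂z - ∂F_z/∂x = -13y,
    (∇ × F)_z = ∂F_y/∂x - ∂F_x/∂y = 26z + 26.

On z = 3, (curl F)_z = 104.

Convert to polar (x = r cos θ, y = r sin θ, dA = r dr dθ); the integrand becomes 104, so

    ∬_D (curl F)_z dA = ∫_0^{2π} ∫_0^{5} (104) · r dr dθ.

Inner (r from 0 to 5): 1300.
Outer (θ from 0 to 2π): 2600π.

Therefore ∮_C F · dr = 2600π.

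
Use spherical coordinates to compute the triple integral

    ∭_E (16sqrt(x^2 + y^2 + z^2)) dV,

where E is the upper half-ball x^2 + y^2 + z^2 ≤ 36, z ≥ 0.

In spherical coordinates, x = ρ sin(φ) cos(θ), y = ρ sin(φ) sin(θ), z = ρ cos(φ), and dV = ρ^2 sin(φ) dρ dφ dθ.

The integrand becomes 16ρ, so

    ∭_E (16sqrt(x^2 + y^2 + z^2)) dV = ∫_{0}^{2π} ∫_{0}^{π/2} ∫_{0}^{6} (16ρ) · ρ^2 sin(φ) dρ dφ dθ.

Inner (ρ): 5184sin(φ).
Middle (φ): 5184.
Outer (θ): 10368π.

Therefore the triple integral equals 10368π.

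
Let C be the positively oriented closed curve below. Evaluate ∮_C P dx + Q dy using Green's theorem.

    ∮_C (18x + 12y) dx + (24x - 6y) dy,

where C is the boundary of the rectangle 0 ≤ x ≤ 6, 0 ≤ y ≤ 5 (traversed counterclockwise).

Green's theorem converts the closed line integral into a double integral over the enclosed region D:

    ∮_C P dx + Q dy = ∬_D (∂Q/∂x - ∂P/∂y) dA.

Here P = 18x + 12y, Q = 24x - 6y, so

    ∂Q/∂x = 24,    ∂P/∂y = 12,
    ∂Q/∂x - ∂P/∂y = 12.

D is the region 0 ≤ x ≤ 6, 0 ≤ y ≤ 5. Evaluating the double integral:

    ∬_D (12) dA = ∫_0^{6} ∫_0^{5} (12) dy dx.

Inner (y from 0 to 5): 60.
Outer (x from 0 to 6): 360.

Therefore ∮_C P dx + Q dy = 360.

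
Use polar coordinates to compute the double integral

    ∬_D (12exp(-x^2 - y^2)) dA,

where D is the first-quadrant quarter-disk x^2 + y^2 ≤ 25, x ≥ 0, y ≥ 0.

The region D is 0 ≤ r ≤ 5, 0 ≤ θ ≤ π/2 in polar coordinates, where x = r cos(θ), y = r sin(θ), and dA = r dr dθ.

Under the substitution, the integrand becomes 12exp(-r^2), so

    ∬_D (12exp(-x^2 - y^2)) dA = ∫_{0}^{π/2} ∫_{0}^{5} (12exp(-r^2)) · r dr dθ.

Inner integral (in r): ∫_{0}^{5} (12exp(-r^2)) · r dr = 6 - 6exp(-25).

Outer integral (in θ): ∫_{0}^{π/2} (6 - 6exp(-25)) dθ = -3π exp(-25) + 3π.

Therefore ∬_D (12exp(-x^2 - y^2)) dA = -3π exp(-25) + 3π.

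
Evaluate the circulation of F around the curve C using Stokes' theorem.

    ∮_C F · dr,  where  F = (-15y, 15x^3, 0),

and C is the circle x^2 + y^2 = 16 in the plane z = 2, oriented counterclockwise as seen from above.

Let S be the flat disk x^2 + y^2 ≤ 16 in the plane z = 2, with upward unit normal n̂ = ẑ. By Stokes' theorem,

    ∮_C F · dr = ∬_S (∇ × F) · n̂ dS = ∬_D (curl F)_z dA,

where D is the disk x^2 + y^2 ≤ 16.

Compute the curl of F = (-15y, 15x^3, 0):
    (∇ × F)_x = ∂F_z/∂y - ∂F_y/∂z = 0,
    (∇ × F)_y = ∂F_x/∂z - ∂F_z/∂x = 0,
    (∇ × F)_z = ∂F_y/∂x - ∂F_x/∂y = 45x^2 + 15.

On z = 2, (curl F)_z = 45x^2 + 15.

Convert to polar (x = r cos θ, y = r sin θ, dA = r dr dθ); the integrand becomes 45r^2cos(θ)^2 + 15, so

    ∬_D (curl F)_z dA = ∫_0^{2π} ∫_0^{4} (45r^2cos(θ)^2 + 15) · r dr dθ.

Inner (r from 0 to 4): 2880cos(θ)^2 + 120.
Outer (θ from 0 to 2π): 3120π.

Therefore ∮_C F · dr = 3120π.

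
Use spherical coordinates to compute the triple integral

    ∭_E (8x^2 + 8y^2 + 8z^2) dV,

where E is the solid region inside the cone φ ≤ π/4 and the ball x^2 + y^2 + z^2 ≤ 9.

In spherical coordinates, x = ρ sin(φ) cos(θ), y = ρ sin(φ) sin(θ), z = ρ cos(φ), and dV = ρ^2 sin(φ) dρ dφ dθ.

The integrand becomes 8ρ^2, so

    ∭_E (8x^2 + 8y^2 + 8z^2) dV = ∫_{0}^{2π} ∫_{0}^{π/4} ∫_{0}^{3} (8ρ^2) · ρ^2 sin(φ) dρ dφ dθ.

Inner (ρ): 1944sin(φ)/5.
Middle (φ): 1944/5 - 972sqrt(2)/5.
Outer (θ): 1944π (2 - sqrt(2))/5.

Therefore the triple integral equals 1944π (2 - sqrt(2))/5.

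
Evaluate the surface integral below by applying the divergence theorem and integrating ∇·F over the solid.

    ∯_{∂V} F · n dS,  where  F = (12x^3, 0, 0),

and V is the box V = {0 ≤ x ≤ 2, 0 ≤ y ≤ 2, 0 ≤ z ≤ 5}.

By the divergence theorem,

    ∯_{∂V} F · n dS = ∭_V (∇ · F) dV.

Compute the divergence:
    ∇ · F = ∂F_x/∂x + ∂F_y/∂y + ∂F_z/∂z = 36x^2 + 0 + 0 = 36x^2.

V is a rectangular box, so dV = dx dy dz with 0 ≤ x ≤ 2, 0 ≤ y ≤ 2, 0 ≤ z ≤ 5.

Integrate (36x^2) over V as an iterated integral:

    ∭_V (∇·F) dV = ∫_0^{2} ∫_0^{2} ∫_0^{5} (36x^2) dz dy dx.

Inner (z from 0 to 5): 180x^2.
Middle (y from 0 to 2): 360x^2.
Outer (x from 0 to 2): 960.

Therefore ∯_{∂V} F · n dS = 960.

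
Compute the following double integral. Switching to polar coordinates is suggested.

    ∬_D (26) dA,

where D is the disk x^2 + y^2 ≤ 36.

The region D is 0 ≤ r ≤ 6, 0 ≤ θ ≤ 2π in polar coordinates, where x = r cos(θ), y = r sin(θ), and dA = r dr dθ.

Under the substitution, the integrand becomes 26, so

    ∬_D (26) dA = ∫_{0}^{2π} ∫_{0}^{6} (26) · r dr dθ.

Inner integral (in r): ∫_{0}^{6} (26) · r dr = 468.

Outer integral (in θ): ∫_{0}^{2π} (468) dθ = 936π.

Therefore ∬_D (26) dA = 936π.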